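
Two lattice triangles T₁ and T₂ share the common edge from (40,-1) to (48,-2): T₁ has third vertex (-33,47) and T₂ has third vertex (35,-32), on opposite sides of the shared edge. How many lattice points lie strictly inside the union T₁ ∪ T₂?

281

The union is the simple quadrilateral with vertices (40,-1), (-33,47), (48,-2), (35,-32) in order.
The shoelace formula gives twice the area as |(40·47 − (-33)·(-1)) + ((-33)·(-2) − 48·47) + (48·(-32) − 35·(-2)) + (35·(-1) − 40·(-32))| = 564, so the area is 282.
The number of boundary lattice points is Σ gcd(|Δx|,|Δy|) = gcd(73,48) + gcd(81,49) + gcd(13,30) + gcd(5,31) = 1+1+1+1 = 4.
By Pick's theorem I = A − B/2 + 1 = 282 − 4/2 + 1 = 281.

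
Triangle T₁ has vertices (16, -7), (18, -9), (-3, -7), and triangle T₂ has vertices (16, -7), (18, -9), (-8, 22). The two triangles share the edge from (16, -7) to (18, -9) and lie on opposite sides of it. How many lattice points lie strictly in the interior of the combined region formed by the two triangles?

14

The union is the simple quadrilateral with vertices (16, -7), (-3, -7), (18, -9), (-8, 22) in order.
By the shoelace formula, twice the signed area is |[16·(-7) − (-3)·(-7)] + [(-3)·(-9) − 18·(-7)] + [18·22 − (-8)·(-9)] + [(-8)·(-7) − 16·22]| = 48, so the area is 24.
Summing gcd(|Δx|,|Δy|) over the edges gives the boundary count: gcd(19,0) + gcd(21,2) + gcd(26,31) + gcd(24,29) = 19+1+1+1 = 22.
By Pick's theorem I = A − B/2 + 1 = 24 − 22/2 + 1 = 14.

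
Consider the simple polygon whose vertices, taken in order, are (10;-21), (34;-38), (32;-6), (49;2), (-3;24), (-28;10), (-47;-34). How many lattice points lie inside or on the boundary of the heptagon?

3144

Using the shoelace formula, 2A = |[10·(-38) − 34·(-21)] + [34·(-6) − 32·(-38)] + [32·2 − 49·(-6)] + [49·24 − (-3)·2] + [(-3)·10 − (-28)·24] + [(-28)·(-34) − (-47)·10] + [(-47)·(-21) − 10·(-34)]| = 6277, so the area is 3138.5.
The number of boundary lattice points is Σ gcd(|Δx|,|Δy|) = gcd(24,17) + gcd(2,32) + gcd(17,8) + gcd(52,22) + gcd(25,14) + gcd(19,44) + gcd(57,13) = 1+2+1+2+1+1+1 = 9.
Pick's theorem gives I = A − B/2 + 1 = 3138.5 − 9/2 + 1 = 3135, so the closed region contains I + B = 3135 + 9 = 3144 lattice points.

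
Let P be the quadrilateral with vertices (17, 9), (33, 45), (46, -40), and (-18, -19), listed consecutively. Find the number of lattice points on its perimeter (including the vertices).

Summing gcd(|Δx|,|Δy|) over the edges gives the boundary count: gcd(16,36) + gcd(13,85) + gcd(64,21) + gcd(35,28) = 4+1+1+7 = 13.

13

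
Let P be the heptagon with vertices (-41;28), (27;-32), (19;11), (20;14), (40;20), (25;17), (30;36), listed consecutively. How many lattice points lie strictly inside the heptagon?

2111

The shoelace formula gives twice the area as |((-41)·(-32) − 27·28) + (27·11 − 19·(-32)) + (19·14 − 20·11) + (20·20 − 40·14) + (40·17 − 25·20) + (25·36 − 30·17) + (30·28 − (-41)·36)| = 4233, so the area is 2116.5.
The number of boundary lattice points is Σ gcd(|Δx|,|Δy|) = gcd(68,60) + gcd(8,43) + gcd(1,3) + gcd(20,6) + gcd(15,3) + gcd(5,19) + gcd(71,8) = 4+1+1+2+3+1+1 = 13.
By Pick's theorem A = I + B/2 − 1, so I = 2116.5 − 13/2 + 1 = 2111.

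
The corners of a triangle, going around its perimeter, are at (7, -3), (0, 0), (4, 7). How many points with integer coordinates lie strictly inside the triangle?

By the shoelace formula, twice the signed area is |[7·0 − 0·(-3)] + [0·7 − 4·0] + [4·(-3) − 7·7]| = 61, so the area is 61/2.
The number of boundary lattice points is Σ gcd(|Δx|,|Δy|) = gcd(7,3) + gcd(4,7) + gcd(3,10) = 1+1+1 = 3.
Pick's theorem gives I = A − B/2 + 1 = 61/2 − 3/2 + 1 = 30.

30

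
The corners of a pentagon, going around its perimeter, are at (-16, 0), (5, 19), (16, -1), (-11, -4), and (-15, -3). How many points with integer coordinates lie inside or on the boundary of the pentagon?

386

By the shoelace formula, twice the signed area is |[(-16)·19 − 5·0] + [5·(-1) − 16·19] + [16·(-4) − (-11)·(-1)] + [(-11)·(-3) − (-15)·(-4)] + [(-15)·0 − (-16)·(-3)]| = 763, so the area is 763/2.
Summing gcd(|Δx|,|Δy|) over the edges gives the boundary count: gcd(21,19) + gcd(11,20) + gcd(27,3) + gcd(4,1) + gcd(1,3) = 1+1+3+1+1 = 7.
Pick's theorem gives I = A − B/2 + 1 = 763/2 − 7/2 + 1 = 379, so the closed region contains I + B = 379 + 7 = 386 lattice points.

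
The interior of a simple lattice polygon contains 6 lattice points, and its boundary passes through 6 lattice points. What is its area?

By Pick's theorem, A = I + B/2 − 1 = 6 + 6/2 − 1 = 8.

8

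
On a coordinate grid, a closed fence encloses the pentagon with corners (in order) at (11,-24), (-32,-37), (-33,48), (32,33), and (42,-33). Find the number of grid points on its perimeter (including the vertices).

10

Summing gcd(|Δx|,|Δy|) over the edges gives the boundary count: gcd(43,13) + gcd(1,85) + gcd(65,15) + gcd(10,66) + gcd(31,9) = 1+1+5+2+1 = 10.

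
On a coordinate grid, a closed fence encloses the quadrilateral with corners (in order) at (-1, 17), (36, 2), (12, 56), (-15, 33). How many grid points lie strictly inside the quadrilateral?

By the shoelace formula, twice the signed area is |((-1)·2 − 36·17) + (36·56 − 12·2) + (12·33 − (-15)·56) + ((-15)·17 − (-1)·33)| = 2392, so the area is 1196.
Summing gcd(|Δx|,|Δy|) over the edges gives the boundary count: gcd(37,15) + gcd(24,54) + gcd(27,23) + gcd(14,16) = 1+6+1+2 = 10.
Pick's theorem gives I = A − B/2 + 1 = 1196 − 10/2 + 1 = 1192.

1192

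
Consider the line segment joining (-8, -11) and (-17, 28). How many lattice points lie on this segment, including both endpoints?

4

The number of lattice points on a segment between lattice points is gcd(|Δx|,|Δy|) + 1 = gcd(9,39) + 1 = 3 + 1 = 4.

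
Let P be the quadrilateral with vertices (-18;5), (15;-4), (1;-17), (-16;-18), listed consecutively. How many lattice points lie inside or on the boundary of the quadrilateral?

478

Using the shoelace formula, 2A = |[(-18)·(-4) − 15·5] + [15·(-17) − 1·(-4)] + [1·(-18) − (-16)·(-17)] + [(-16)·5 − (-18)·(-18)]| = 948, so the area is 474.
The number of boundary lattice points is Σ gcd(|Δx|,|Δy|) = gcd(33,9) + gcd(14,13) + gcd(17,1) + gcd(2,23) = 3+1+1+1 = 6.
Pick's theorem gives I = A − B/2 + 1 = 474 − 6/2 + 1 = 472, so the closed region contains I + B = 472 + 6 = 478 lattice points.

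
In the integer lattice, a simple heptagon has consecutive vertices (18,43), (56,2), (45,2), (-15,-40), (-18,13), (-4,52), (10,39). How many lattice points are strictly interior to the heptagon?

3422

By the shoelace formula, twice the signed area is |(18·2 − 56·43) + (56·2 − 45·2) + (45·(-40) − (-15)·2) + ((-15)·13 − (-18)·(-40)) + ((-18)·52 − (-4)·13) + ((-4)·39 − 10·52) + (10·43 − 18·39)| = 6867, so the area is 6867/2.
Summing gcd(|Δx|,|Δy|) over the edges gives the boundary count: gcd(38,41) + gcd(11,0) + gcd(60,42) + gcd(3,53) + gcd(14,39) + gcd(14,13) + gcd(8,4) = 1+11+6+1+1+1+4 = 25.
Pick's theorem gives I = A − B/2 + 1 = 6867/2 − 25/2 + 1 = 3422.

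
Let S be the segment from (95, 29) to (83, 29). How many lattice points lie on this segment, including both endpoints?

13

The number of lattice points on a segment between lattice points is gcd(|Δx|,|Δy|) + 1 = gcd(12,0) + 1 = 12 + 1 = 13.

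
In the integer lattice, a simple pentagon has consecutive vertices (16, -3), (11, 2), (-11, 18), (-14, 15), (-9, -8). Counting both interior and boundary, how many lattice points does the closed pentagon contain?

396

The shoelace formula gives twice the area as |[16·2 − 11·(-3)] + [11·18 − (-11)·2] + [(-11)·15 − (-14)·18] + [(-14)·(-8) − (-9)·15] + [(-9)·(-3) − 16·(-8)]| = 774, so the area is 387.
Along each edge there are gcd(|Δx|,|Δy|)+1 lattice points, so counting each shared vertex once the boundary has gcd(5,5) + gcd(22,16) + gcd(3,3) + gcd(5,23) + gcd(25,5) = 5+2+3+1+5 = 16.
Pick's theorem gives I = A − B/2 + 1 = 387 − 16/2 + 1 = 380, so the closed region contains I + B = 380 + 16 = 396 lattice points.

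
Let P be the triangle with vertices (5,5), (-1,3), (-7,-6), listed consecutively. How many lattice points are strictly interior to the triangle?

19

The shoelace formula gives twice the area as |(5·3 − (-1)·5) + ((-1)·(-6) − (-7)·3) + ((-7)·5 − 5·(-6))| = 42, so the area is 21.
Summing gcd(|Δx|,|Δy|) over the edges gives the boundary count: gcd(6,2) + gcd(6,9) + gcd(12,11) = 2+3+1 = 6.
By Pick's theorem A = I + B/2 − 1, so I = 21 − 6/2 + 1 = 19.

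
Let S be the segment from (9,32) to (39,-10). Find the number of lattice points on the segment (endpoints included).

7

The number of lattice points on a segment between lattice points is gcd(|Δx|,|Δy|) + 1 = gcd(30,42) + 1 = 6 + 1 = 7.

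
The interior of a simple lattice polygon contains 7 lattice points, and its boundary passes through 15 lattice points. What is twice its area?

By Pick's theorem, A = I + B/2 − 1 = 7 + 15/2 − 1 = 27/2.
Hence 2A = 27.

27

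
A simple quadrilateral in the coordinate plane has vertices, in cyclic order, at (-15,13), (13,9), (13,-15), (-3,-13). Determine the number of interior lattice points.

517

Using the shoelace formula, 2A = |[(-15)·9 − 13·13] + [13·(-15) − 13·9] + [13·(-13) − (-3)·(-15)] + [(-3)·13 − (-15)·(-13)]| = 1064, so the area is 532.
The number of boundary lattice points is Σ gcd(|Δx|,|Δy|) = gcd(28,4) + gcd(0,24) + gcd(16,2) + gcd(12,26) = 4+24+2+2 = 32.
By Pick's theorem A = I + B/2 − 1, so I = 532 − 32/2 + 1 = 517.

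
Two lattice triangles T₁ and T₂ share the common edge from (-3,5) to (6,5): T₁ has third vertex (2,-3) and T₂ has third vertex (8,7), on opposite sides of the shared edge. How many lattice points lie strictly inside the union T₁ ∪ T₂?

42

The union is the simple quadrilateral with vertices (-3,5), (2,-3), (6,5), (8,7) in order.
Using the shoelace formula, 2A = |[(-3)·(-3) − 2·5] + [2·5 − 6·(-3)] + [6·7 − 8·5] + [8·5 − (-3)·7]| = 90, so the area is 45.
The number of boundary lattice points is Σ gcd(|Δx|,|Δy|) = gcd(5,8) + gcd(4,8) + gcd(2,2) + gcd(11,2) = 1+4+2+1 = 8.
By Pick's theorem I = A − B/2 + 1 = 45 − 8/2 + 1 = 42.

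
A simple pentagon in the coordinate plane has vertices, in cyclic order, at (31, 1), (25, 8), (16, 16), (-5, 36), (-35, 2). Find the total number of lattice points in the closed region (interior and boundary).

1156

By the shoelace formula, twice the signed area is |(31·8 − 25·1) + (25·16 − 16·8) + (16·36 − (-5)·16) + ((-5)·2 − (-35)·36) + ((-35)·1 − 31·2)| = 2304, so the area is 1152.
Summing gcd(|Δx|,|Δy|) over the edges gives the boundary count: gcd(6,7) + gcd(9,8) + gcd(21,20) + gcd(30,34) + gcd(66,1) = 1+1+1+2+1 = 6.
Pick's theorem gives I = A − B/2 + 1 = 1152 − 6/2 + 1 = 1150, so the closed region contains I + B = 1150 + 6 = 1156 lattice points.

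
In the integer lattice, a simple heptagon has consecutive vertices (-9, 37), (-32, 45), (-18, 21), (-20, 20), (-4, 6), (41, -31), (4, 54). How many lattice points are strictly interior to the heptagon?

Using the shoelace formula, 2A = |[(-9)·45 − (-32)·37] + [(-32)·21 − (-18)·45] + [(-18)·20 − (-20)·21] + [(-20)·6 − (-4)·20] + [(-4)·(-31) − 41·6] + [41·54 − 4·(-31)] + [4·37 − (-9)·54]| = 3787, so the area is 3787/2.
Summing gcd(|Δx|,|Δy|) over the edges gives the boundary count: gcd(23,8) + gcd(14,24) + gcd(2,1) + gcd(16,14) + gcd(45,37) + gcd(37,85) + gcd(13,17) = 1+2+1+2+1+1+1 = 9.
Pick's theorem gives I = A − B/2 + 1 = 3787/2 − 9/2 + 1 = 1890.

1890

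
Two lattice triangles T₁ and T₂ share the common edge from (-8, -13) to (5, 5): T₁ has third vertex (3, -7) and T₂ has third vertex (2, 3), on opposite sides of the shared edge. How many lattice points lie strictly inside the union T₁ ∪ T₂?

72

The union is the simple quadrilateral with vertices (-8, -13), (3, -7), (5, 5), (2, 3) in order.
Using the shoelace formula, 2A = |[(-8)·(-7) − 3·(-13)] + [3·5 − 5·(-7)] + [5·3 − 2·5] + [2·(-13) − (-8)·3]| = 148, so the area is 74.
The number of boundary lattice points is Σ gcd(|Δx|,|Δy|) = gcd(11,6) + gcd(2,12) + gcd(3,2) + gcd(10,16) = 1+2+1+2 = 6.
By Pick's theorem I = A − B/2 + 1 = 74 − 6/2 + 1 = 72.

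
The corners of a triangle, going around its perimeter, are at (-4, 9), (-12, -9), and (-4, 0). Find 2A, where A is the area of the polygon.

72

Using the shoelace formula, 2A = |[(-4)·(-9) − (-12)·9] + [(-12)·0 − (-4)·(-9)] + [(-4)·9 − (-4)·0]| = 72, so the area is 36.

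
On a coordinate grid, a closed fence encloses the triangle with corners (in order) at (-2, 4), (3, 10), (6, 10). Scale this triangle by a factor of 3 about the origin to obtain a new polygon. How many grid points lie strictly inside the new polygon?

73

Using the shoelace formula, 2A = |[(-2)·10 − 3·4] + [3·10 − 6·10] + [6·4 − (-2)·10]| = 18, so the area is 9.
Along each edge there are gcd(|Δx|,|Δy|)+1 lattice points, so counting each shared vertex once the boundary has gcd(5,6) + gcd(3,0) + gcd(8,6) = 1+3+2 = 6.
Scaling by 3 multiplies the area by 3² = 9 (so the new area is 81) and multiplies the boundary lattice-point count by 3, giving 18.
By Pick's theorem, the interior count of the dilated polygon is 81 − 18/2 + 1 = 73.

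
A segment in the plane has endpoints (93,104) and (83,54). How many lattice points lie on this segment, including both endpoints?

The number of lattice points on a segment between lattice points is gcd(|Δx|,|Δy|) + 1 = gcd(10,50) + 1 = 10 + 1 = 11.

11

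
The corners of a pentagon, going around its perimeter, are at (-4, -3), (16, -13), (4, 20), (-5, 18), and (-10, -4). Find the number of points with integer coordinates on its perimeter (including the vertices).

16

Along each edge there are gcd(|Δx|,|Δy|)+1 lattice points, so counting each shared vertex once the boundary has gcd(20,10) + gcd(12,33) + gcd(9,2) + gcd(5,22) + gcd(6,1) = 10+3+1+1+1 = 16.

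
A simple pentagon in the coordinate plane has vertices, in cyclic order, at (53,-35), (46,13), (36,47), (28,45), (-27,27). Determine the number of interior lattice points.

Using the shoelace formula, 2A = |[53·13 − 46·(-35)] + [46·47 − 36·13] + [36·45 − 28·47] + [28·27 − (-27)·45] + [(-27)·(-35) − 53·27]| = 5782, so the area is 2891.
Summing gcd(|Δx|,|Δy|) over the edges gives the boundary count: gcd(7,48) + gcd(10,34) + gcd(8,2) + gcd(55,18) + gcd(80,62) = 1+2+2+1+2 = 8.
Pick's theorem gives I = A − B/2 + 1 = 2891 − 8/2 + 1 = 2888.

2888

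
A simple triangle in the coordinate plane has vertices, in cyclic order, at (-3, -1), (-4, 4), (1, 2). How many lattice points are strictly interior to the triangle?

11

By the shoelace formula, twice the signed area is |((-3)·4 − (-4)·(-1)) + ((-4)·2 − 1·4) + (1·(-1) − (-3)·2)| = 23, so the area is 11.5.
Summing gcd(|Δx|,|Δy|) over the edges gives the boundary count: gcd(1,5) + gcd(5,2) + gcd(4,3) = 1+1+1 = 3.
By Pick's theorem A = I + B/2 − 1, so I = 11.5 − 3/2 + 1 = 11.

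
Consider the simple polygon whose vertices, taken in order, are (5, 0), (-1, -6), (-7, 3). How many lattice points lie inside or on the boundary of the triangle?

52

The shoelace formula gives twice the area as |(5·(-6) − (-1)·0) + ((-1)·3 − (-7)·(-6)) + ((-7)·0 − 5·3)| = 90, so the area is 45.
Along each edge there are gcd(|Δx|,|Δy|)+1 lattice points, so counting each shared vertex once the boundary has gcd(6,6) + gcd(6,9) + gcd(12,3) = 6+3+3 = 12.
Pick's theorem gives I = A − B/2 + 1 = 45 − 12/2 + 1 = 40, so the closed region contains I + B = 40 + 12 = 52 lattice points.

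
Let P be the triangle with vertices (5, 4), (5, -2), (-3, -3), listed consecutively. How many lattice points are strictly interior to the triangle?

Using the shoelace formula, 2A = |(5·(-2) − 5·4) + (5·(-3) − (-3)·(-2)) + ((-3)·4 − 5·(-3))| = 48, so the area is 24.
Summing gcd(|Δx|,|Δy|) over the edges gives the boundary count: gcd(0,6) + gcd(8,1) + gcd(8,7) = 6+1+1 = 8.
Pick's theorem gives I = A − B/2 + 1 = 24 − 8/2 + 1 = 21.

21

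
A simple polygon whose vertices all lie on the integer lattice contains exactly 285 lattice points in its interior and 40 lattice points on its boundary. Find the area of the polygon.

304

Pick's theorem states A = I + B/2 − 1, so A = 285 + 40/2 − 1 = 304.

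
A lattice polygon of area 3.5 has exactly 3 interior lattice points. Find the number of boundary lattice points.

Pick's theorem gives A = I + B/2 − 1, so B = 2(A − I + 1) = 2(3.5 − 3 + 1) = 3.

3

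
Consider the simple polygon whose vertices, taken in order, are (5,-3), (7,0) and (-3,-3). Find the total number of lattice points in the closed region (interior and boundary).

18

Using the shoelace formula, 2A = |[5·0 − 7·(-3)] + [7·(-3) − (-3)·0] + [(-3)·(-3) − 5·(-3)]| = 24, so the area is 12.
Along each edge there are gcd(|Δx|,|Δy|)+1 lattice points, so counting each shared vertex once the boundary has gcd(2,3) + gcd(10,3) + gcd(8,0) = 1+1+8 = 10.
Pick's theorem gives I = A − B/2 + 1 = 12 − 10/2 + 1 = 8, so the closed region contains I + B = 8 + 10 = 18 lattice points.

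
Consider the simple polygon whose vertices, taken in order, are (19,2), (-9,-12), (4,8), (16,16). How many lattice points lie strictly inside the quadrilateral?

276

Using the shoelace formula, 2A = |(19·(-12) − (-9)·2) + ((-9)·8 − 4·(-12)) + (4·16 − 16·8) + (16·2 − 19·16)| = 570, so the area is 285.
Along each edge there are gcd(|Δx|,|Δy|)+1 lattice points, so counting each shared vertex once the boundary has gcd(28,14) + gcd(13,20) + gcd(12,8) + gcd(3,14) = 14+1+4+1 = 20.
By Pick's theorem A = I + B/2 − 1, so I = 285 − 20/2 + 1 = 276.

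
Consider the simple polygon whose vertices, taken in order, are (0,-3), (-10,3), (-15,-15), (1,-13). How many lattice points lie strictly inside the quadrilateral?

The shoelace formula gives twice the area as |[0·3 − (-10)·(-3)] + [(-10)·(-15) − (-15)·3] + [(-15)·(-13) − 1·(-15)] + [1·(-3) − 0·(-13)]| = 372, so the area is 186.
Summing gcd(|Δx|,|Δy|) over the edges gives the boundary count: gcd(10,6) + gcd(5,18) + gcd(16,2) + gcd(1,10) = 2+1+2+1 = 6.
By Pick's theorem A = I + B/2 − 1, so I = 186 − 6/2 + 1 = 184.

184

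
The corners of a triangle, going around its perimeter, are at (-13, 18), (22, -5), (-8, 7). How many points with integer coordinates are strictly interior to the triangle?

By the shoelace formula, twice the signed area is |((-13)·(-5) − 22·18) + (22·7 − (-8)·(-5)) + ((-8)·18 − (-13)·7)| = 270, so the area is 135.
Summing gcd(|Δx|,|Δy|) over the edges gives the boundary count: gcd(35,23) + gcd(30,12) + gcd(5,11) = 1+6+1 = 8.
Pick's theorem gives I = A − B/2 + 1 = 135 − 8/2 + 1 = 132.

132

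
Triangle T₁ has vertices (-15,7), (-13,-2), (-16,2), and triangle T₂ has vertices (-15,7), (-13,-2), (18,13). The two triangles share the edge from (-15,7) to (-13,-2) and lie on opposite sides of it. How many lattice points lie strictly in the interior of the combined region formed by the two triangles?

162

The union is the simple quadrilateral with vertices (-15,7), (-16,2), (-13,-2), (18,13) in order.
By the shoelace formula, twice the signed area is |((-15)·2 − (-16)·7) + ((-16)·(-2) − (-13)·2) + ((-13)·13 − 18·(-2)) + (18·7 − (-15)·13)| = 328, so the area is 164.
Summing gcd(|Δx|,|Δy|) over the edges gives the boundary count: gcd(1,5) + gcd(3,4) + gcd(31,15) + gcd(33,6) = 1+1+1+3 = 6.
By Pick's theorem I = A − B/2 + 1 = 164 − 6/2 + 1 = 162.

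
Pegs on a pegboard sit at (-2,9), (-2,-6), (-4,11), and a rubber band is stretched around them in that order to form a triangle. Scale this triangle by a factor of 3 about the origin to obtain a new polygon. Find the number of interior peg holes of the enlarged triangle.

Using the shoelace formula, 2A = |[(-2)·(-6) − (-2)·9] + [(-2)·11 − (-4)·(-6)] + [(-4)·9 − (-2)·11]| = 30, so the area is 15.
The number of boundary lattice points is Σ gcd(|Δx|,|Δy|) = gcd(0,15) + gcd(2,17) + gcd(2,2) = 15+1+2 = 18.
Scaling by 3 multiplies the area by 3² = 9 (so the new area is 135) and multiplies the boundary lattice-point count by 3, giving 54.
By Pick's theorem, the interior count of the dilated polygon is 135 − 54/2 + 1 = 109.

109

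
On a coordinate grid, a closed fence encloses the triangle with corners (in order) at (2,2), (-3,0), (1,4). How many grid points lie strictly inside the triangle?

4

Using the shoelace formula, 2A = |[2·0 − (-3)·2] + [(-3)·4 − 1·0] + [1·2 − 2·4]| = 12, so the area is 6.
The number of boundary lattice points is Σ gcd(|Δx|,|Δy|) = gcd(5,2) + gcd(4,4) + gcd(1,2) = 1+4+1 = 6.
Pick's theorem gives I = A − B/2 + 1 = 6 − 6/2 + 1 = 4.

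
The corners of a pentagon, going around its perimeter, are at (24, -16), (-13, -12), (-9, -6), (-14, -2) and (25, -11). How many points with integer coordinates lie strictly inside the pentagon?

259

Using the shoelace formula, 2A = |[24·(-12) − (-13)·(-16)] + [(-13)·(-6) − (-9)·(-12)] + [(-9)·(-2) − (-14)·(-6)] + [(-14)·(-11) − 25·(-2)] + [25·(-16) − 24·(-11)]| = 524, so the area is 262.
The number of boundary lattice points is Σ gcd(|Δx|,|Δy|) = gcd(37,4) + gcd(4,6) + gcd(5,4) + gcd(39,9) + gcd(1,5) = 1+2+1+3+1 = 8.
Pick's theorem gives I = A − B/2 + 1 = 262 − 8/2 + 1 = 259.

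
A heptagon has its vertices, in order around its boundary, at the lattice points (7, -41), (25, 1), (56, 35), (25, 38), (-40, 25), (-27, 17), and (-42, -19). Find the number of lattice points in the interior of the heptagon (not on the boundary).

By the shoelace formula, twice the signed area is |[7·1 − 25·(-41)] + [25·35 − 56·1] + [56·38 − 25·35] + [25·25 − (-40)·38] + [(-40)·17 − (-27)·25] + [(-27)·(-19) − (-42)·17] + [(-42)·(-41) − 7·(-19)]| = 8326, so the area is 4163.
Along each edge there are gcd(|Δx|,|Δy|)+1 lattice points, so counting each shared vertex once the boundary has gcd(18,42) + gcd(31,34) + gcd(31,3) + gcd(65,13) + gcd(13,8) + gcd(15,36) + gcd(49,22) = 6+1+1+13+1+3+1 = 26.
By Pick's theorem A = I + B/2 − 1, so I = 4163 − 26/2 + 1 = 4151.

4151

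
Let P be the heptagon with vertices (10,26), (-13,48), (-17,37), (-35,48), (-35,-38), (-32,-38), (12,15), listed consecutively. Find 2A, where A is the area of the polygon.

4894

The shoelace formula gives twice the area as |(10·48 − (-13)·26) + ((-13)·37 − (-17)·48) + ((-17)·48 − (-35)·37) + ((-35)·(-38) − (-35)·48) + ((-35)·(-38) − (-32)·(-38)) + ((-32)·15 − 12·(-38)) + (12·26 − 10·15)| = 4894, so the area is 2447.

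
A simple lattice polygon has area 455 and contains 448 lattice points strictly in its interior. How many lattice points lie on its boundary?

Pick's theorem gives A = I + B/2 − 1, so B = 2(A − I + 1) = 2(455 − 448 + 1) = 16.

16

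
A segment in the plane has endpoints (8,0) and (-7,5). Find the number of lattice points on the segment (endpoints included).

6

The number of lattice points on a segment between lattice points is gcd(|Δx|,|Δy|) + 1 = gcd(15,5) + 1 = 5 + 1 = 6.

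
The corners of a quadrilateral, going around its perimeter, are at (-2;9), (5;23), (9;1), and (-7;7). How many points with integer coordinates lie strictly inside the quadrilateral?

131

By the shoelace formula, twice the signed area is |[(-2)·23 − 5·9] + [5·1 − 9·23] + [9·7 − (-7)·1] + [(-7)·9 − (-2)·7]| = 272, so the area is 136.
Summing gcd(|Δx|,|Δy|) over the edges gives the boundary count: gcd(7,14) + gcd(4,22) + gcd(16,6) + gcd(5,2) = 7+2+2+1 = 12.
Pick's theorem gives I = A − B/2 + 1 = 136 − 12/2 + 1 = 131.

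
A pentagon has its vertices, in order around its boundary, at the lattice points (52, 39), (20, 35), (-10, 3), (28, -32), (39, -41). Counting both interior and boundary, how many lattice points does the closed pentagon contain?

2725

By the shoelace formula, twice the signed area is |[52·35 − 20·39] + [20·3 − (-10)·35] + [(-10)·(-32) − 28·3] + [28·(-41) − 39·(-32)] + [39·39 − 52·(-41)]| = 5439, so the area is 5439/2.
Along each edge there are gcd(|Δx|,|Δy|)+1 lattice points, so counting each shared vertex once the boundary has gcd(32,4) + gcd(30,32) + gcd(38,35) + gcd(11,9) + gcd(13,80) = 4+2+1+1+1 = 9.
Pick's theorem gives I = A − B/2 + 1 = 5439/2 − 9/2 + 1 = 2716, so the closed region contains I + B = 2716 + 9 = 2725 lattice points.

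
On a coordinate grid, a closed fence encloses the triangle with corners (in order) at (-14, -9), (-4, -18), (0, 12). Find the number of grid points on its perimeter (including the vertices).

Along each edge there are gcd(|Δx|,|Δy|)+1 lattice points, so counting each shared vertex once the boundary has gcd(10,9) + gcd(4,30) + gcd(14,21) = 1+2+7 = 10.

10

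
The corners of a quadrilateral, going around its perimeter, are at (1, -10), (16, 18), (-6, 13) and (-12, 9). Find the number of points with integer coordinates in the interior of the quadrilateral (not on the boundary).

352

Using the shoelace formula, 2A = |(1·18 − 16·(-10)) + (16·13 − (-6)·18) + ((-6)·9 − (-12)·13) + ((-12)·(-10) − 1·9)| = 707, so the area is 707/2.
The number of boundary lattice points is Σ gcd(|Δx|,|Δy|) = gcd(15,28) + gcd(22,5) + gcd(6,4) + gcd(13,19) = 1+1+2+1 = 5.
By Pick's theorem A = I + B/2 − 1, so I = 707/2 − 5/2 + 1 = 352.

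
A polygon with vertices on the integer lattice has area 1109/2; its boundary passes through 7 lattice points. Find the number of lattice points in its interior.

552

Pick's theorem A = I + B/2 − 1 rearranges to I = A − B/2 + 1 = 1109/2 − 7/2 + 1 = 552.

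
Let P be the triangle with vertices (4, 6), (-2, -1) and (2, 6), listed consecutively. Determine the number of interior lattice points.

6

By the shoelace formula, twice the signed area is |(4·(-1) − (-2)·6) + ((-2)·6 − 2·(-1)) + (2·6 − 4·6)| = 14, so the area is 7.
Summing gcd(|Δx|,|Δy|) over the edges gives the boundary count: gcd(6,7) + gcd(4,7) + gcd(2,0) = 1+1+2 = 4.
By Pick's theorem A = I + B/2 − 1, so I = 7 − 4/2 + 1 = 6.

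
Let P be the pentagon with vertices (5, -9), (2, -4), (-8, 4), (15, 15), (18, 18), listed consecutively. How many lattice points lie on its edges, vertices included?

The number of boundary lattice points is Σ gcd(|Δx|,|Δy|) = gcd(3,5) + gcd(10,8) + gcd(23,11) + gcd(3,3) + gcd(13,27) = 1+2+1+3+1 = 8.

8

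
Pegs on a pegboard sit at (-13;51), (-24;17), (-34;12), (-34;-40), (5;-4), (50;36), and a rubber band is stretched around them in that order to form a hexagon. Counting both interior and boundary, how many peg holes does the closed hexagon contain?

The shoelace formula gives twice the area as |[(-13)·17 − (-24)·51] + [(-24)·12 − (-34)·17] + [(-34)·(-40) − (-34)·12] + [(-34)·(-4) − 5·(-40)] + [5·36 − 50·(-4)] + [50·51 − (-13)·36]| = 6795, so the area is 3397.5.
Along each edge there are gcd(|Δx|,|Δy|)+1 lattice points, so counting each shared vertex once the boundary has gcd(11,34) + gcd(10,5) + gcd(0,52) + gcd(39,36) + gcd(45,40) + gcd(63,15) = 1+5+52+3+5+3 = 69.
Pick's theorem gives I = A − B/2 + 1 = 3397.5 − 69/2 + 1 = 3364, so the closed region contains I + B = 3364 + 69 = 3433 lattice points.

3433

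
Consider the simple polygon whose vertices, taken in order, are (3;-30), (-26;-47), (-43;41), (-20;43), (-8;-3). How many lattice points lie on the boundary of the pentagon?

Along each edge there are gcd(|Δx|,|Δy|)+1 lattice points, so counting each shared vertex once the boundary has gcd(29,17) + gcd(17,88) + gcd(23,2) + gcd(12,46) + gcd(11,27) = 1+1+1+2+1 = 6.

6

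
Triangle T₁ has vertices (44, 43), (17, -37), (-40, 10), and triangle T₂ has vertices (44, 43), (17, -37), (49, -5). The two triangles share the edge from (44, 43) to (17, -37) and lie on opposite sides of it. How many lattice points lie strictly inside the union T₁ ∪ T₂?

3745

The union is the simple quadrilateral with vertices (44, 43), (-40, 10), (17, -37), (49, -5) in order.
The shoelace formula gives twice the area as |[44·10 − (-40)·43] + [(-40)·(-37) − 17·10] + [17·(-5) − 49·(-37)] + [49·43 − 44·(-5)]| = 7525, so the area is 7525/2.
The number of boundary lattice points is Σ gcd(|Δx|,|Δy|) = gcd(84,33) + gcd(57,47) + gcd(32,32) + gcd(5,48) = 3+1+32+1 = 37.
By Pick's theorem I = A − B/2 + 1 = 7525/2 − 37/2 + 1 = 3745.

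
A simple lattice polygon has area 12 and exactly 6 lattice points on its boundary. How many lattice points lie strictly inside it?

Pick's theorem A = I + B/2 − 1 rearranges to I = A − B/2 + 1 = 12 − 6/2 + 1 = 10.

10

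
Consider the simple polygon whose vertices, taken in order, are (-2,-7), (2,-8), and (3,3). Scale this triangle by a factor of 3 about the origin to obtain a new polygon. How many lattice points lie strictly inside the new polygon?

Using the shoelace formula, 2A = |[(-2)·(-8) − 2·(-7)] + [2·3 − 3·(-8)] + [3·(-7) − (-2)·3]| = 45, so the area is 22.5.
Along each edge there are gcd(|Δx|,|Δy|)+1 lattice points, so counting each shared vertex once the boundary has gcd(4,1) + gcd(1,11) + gcd(5,10) = 1+1+5 = 7.
Scaling by 3 multiplies the area by 3² = 9 (so the new area is 405/2) and multiplies the boundary lattice-point count by 3, giving 21.
By Pick's theorem, the interior count of the dilated polygon is 405/2 − 21/2 + 1 = 193.

193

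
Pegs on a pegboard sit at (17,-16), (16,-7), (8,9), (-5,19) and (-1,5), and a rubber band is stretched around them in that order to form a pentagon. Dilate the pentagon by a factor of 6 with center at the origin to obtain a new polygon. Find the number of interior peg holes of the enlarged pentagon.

8218

Using the shoelace formula, 2A = |[17·(-7) − 16·(-16)] + [16·9 − 8·(-7)] + [8·19 − (-5)·9] + [(-5)·5 − (-1)·19] + [(-1)·(-16) − 17·5]| = 459, so the area is 229.5.
Along each edge there are gcd(|Δx|,|Δy|)+1 lattice points, so counting each shared vertex once the boundary has gcd(1,9) + gcd(8,16) + gcd(13,10) + gcd(4,14) + gcd(18,21) = 1+8+1+2+3 = 15.
Scaling by 6 multiplies the area by 6² = 36 (so the new area is 8262) and multiplies the boundary lattice-point count by 6, giving 90.
By Pick's theorem, the interior count of the dilated polygon is 8262 − 90/2 + 1 = 8218.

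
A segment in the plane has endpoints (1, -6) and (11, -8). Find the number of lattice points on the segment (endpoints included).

3

The number of lattice points on a segment between lattice points is gcd(|Δx|,|Δy|) + 1 = gcd(10,2) + 1 = 2 + 1 = 3.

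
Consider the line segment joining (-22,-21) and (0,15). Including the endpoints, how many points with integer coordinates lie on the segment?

The number of lattice points on a segment between lattice points is gcd(|Δx|,|Δy|) + 1 = gcd(22,36) + 1 = 2 + 1 = 3.

3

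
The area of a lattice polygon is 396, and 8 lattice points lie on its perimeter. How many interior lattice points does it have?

393

From Pick's theorem, I = A − B/2 + 1 = 396 − 8/2 + 1 = 393.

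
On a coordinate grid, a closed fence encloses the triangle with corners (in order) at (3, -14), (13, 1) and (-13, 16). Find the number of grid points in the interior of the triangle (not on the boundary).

267

By the shoelace formula, twice the signed area is |[3·1 − 13·(-14)] + [13·16 − (-13)·1] + [(-13)·(-14) − 3·16]| = 540, so the area is 270.
The number of boundary lattice points is Σ gcd(|Δx|,|Δy|) = gcd(10,15) + gcd(26,15) + gcd(16,30) = 5+1+2 = 8.
Pick's theorem gives I = A − B/2 + 1 = 270 − 8/2 + 1 = 267.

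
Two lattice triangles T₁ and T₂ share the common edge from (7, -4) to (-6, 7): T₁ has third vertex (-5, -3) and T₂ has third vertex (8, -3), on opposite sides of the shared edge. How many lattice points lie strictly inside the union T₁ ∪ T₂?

70

The union is the simple quadrilateral with vertices (7, -4), (-5, -3), (-6, 7), (8, -3) in order.
By the shoelace formula, twice the signed area is |(7·(-3) − (-5)·(-4)) + ((-5)·7 − (-6)·(-3)) + ((-6)·(-3) − 8·7) + (8·(-4) − 7·(-3))| = 143, so the area is 143/2.
The number of boundary lattice points is Σ gcd(|Δx|,|Δy|) = gcd(12,1) + gcd(1,10) + gcd(14,10) + gcd(1,1) = 1+1+2+1 = 5.
By Pick's theorem I = A − B/2 + 1 = 143/2 − 5/2 + 1 = 70.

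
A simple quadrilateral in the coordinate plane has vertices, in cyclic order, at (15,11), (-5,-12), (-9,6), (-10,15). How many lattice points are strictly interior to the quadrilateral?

Using the shoelace formula, 2A = |(15·(-12) − (-5)·11) + ((-5)·6 − (-9)·(-12)) + ((-9)·15 − (-10)·6) + ((-10)·11 − 15·15)| = 673, so the area is 336.5.
Summing gcd(|Δx|,|Δy|) over the edges gives the boundary count: gcd(20,23) + gcd(4,18) + gcd(1,9) + gcd(25,4) = 1+2+1+1 = 5.
Pick's theorem gives I = A − B/2 + 1 = 336.5 − 5/2 + 1 = 335.

335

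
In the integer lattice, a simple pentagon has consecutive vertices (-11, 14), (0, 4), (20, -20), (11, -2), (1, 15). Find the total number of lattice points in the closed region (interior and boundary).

The shoelace formula gives twice the area as |((-11)·4 − 0·14) + (0·(-20) − 20·4) + (20·(-2) − 11·(-20)) + (11·15 − 1·(-2)) + (1·14 − (-11)·15)| = 402, so the area is 201.
The number of boundary lattice points is Σ gcd(|Δx|,|Δy|) = gcd(11,10) + gcd(20,24) + gcd(9,18) + gcd(10,17) + gcd(12,1) = 1+4+9+1+1 = 16.
Pick's theorem gives I = A − B/2 + 1 = 201 − 16/2 + 1 = 194, so the closed region contains I + B = 194 + 16 = 210 lattice points.

210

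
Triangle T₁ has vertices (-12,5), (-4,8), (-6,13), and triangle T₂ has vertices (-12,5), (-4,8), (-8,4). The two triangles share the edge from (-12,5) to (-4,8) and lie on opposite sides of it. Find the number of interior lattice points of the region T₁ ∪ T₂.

The union is the simple quadrilateral with vertices (-12,5), (-6,13), (-4,8), (-8,4) in order.
By the shoelace formula, twice the signed area is |[(-12)·13 − (-6)·5] + [(-6)·8 − (-4)·13] + [(-4)·4 − (-8)·8] + [(-8)·5 − (-12)·4]| = 66, so the area is 33.
Along each edge there are gcd(|Δx|,|Δy|)+1 lattice points, so counting each shared vertex once the boundary has gcd(6,8) + gcd(2,5) + gcd(4,4) + gcd(4,1) = 2+1+4+1 = 8.
By Pick's theorem I = A − B/2 + 1 = 33 − 8/2 + 1 = 30.

30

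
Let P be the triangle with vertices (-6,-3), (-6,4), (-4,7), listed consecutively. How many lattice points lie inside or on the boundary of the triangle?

13

The shoelace formula gives twice the area as |((-6)·4 − (-6)·(-3)) + ((-6)·7 − (-4)·4) + ((-4)·(-3) − (-6)·7)| = 14, so the area is 7.
Along each edge there are gcd(|Δx|,|Δy|)+1 lattice points, so counting each shared vertex once the boundary has gcd(0,7) + gcd(2,3) + gcd(2,10) = 7+1+2 = 10.
Pick's theorem gives I = A − B/2 + 1 = 7 − 10/2 + 1 = 3, so the closed region contains I + B = 3 + 10 = 13 lattice points.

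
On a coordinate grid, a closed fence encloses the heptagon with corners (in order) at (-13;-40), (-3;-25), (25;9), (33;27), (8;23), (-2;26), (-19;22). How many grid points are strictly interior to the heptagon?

1731

Using the shoelace formula, 2A = |((-13)·(-25) − (-3)·(-40)) + ((-3)·9 − 25·(-25)) + (25·27 − 33·9) + (33·23 − 8·27) + (8·26 − (-2)·23) + ((-2)·22 − (-19)·26) + ((-19)·(-40) − (-13)·22)| = 3474, so the area is 1737.
Summing gcd(|Δx|,|Δy|) over the edges gives the boundary count: gcd(10,15) + gcd(28,34) + gcd(8,18) + gcd(25,4) + gcd(10,3) + gcd(17,4) + gcd(6,62) = 5+2+2+1+1+1+2 = 14.
By Pick's theorem A = I + B/2 − 1, so I = 1737 − 14/2 + 1 = 1731.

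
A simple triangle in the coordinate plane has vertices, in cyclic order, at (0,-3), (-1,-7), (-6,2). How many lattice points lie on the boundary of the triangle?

3

Along each edge there are gcd(|Δx|,|Δy|)+1 lattice points, so counting each shared vertex once the boundary has gcd(1,4) + gcd(5,9) + gcd(6,5) = 1+1+1 = 3.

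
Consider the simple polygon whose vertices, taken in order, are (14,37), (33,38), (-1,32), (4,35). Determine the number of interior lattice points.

Using the shoelace formula, 2A = |(14·38 − 33·37) + (33·32 − (-1)·38) + ((-1)·35 − 4·32) + (4·37 − 14·35)| = 100, so the area is 50.
Summing gcd(|Δx|,|Δy|) over the edges gives the boundary count: gcd(19,1) + gcd(34,6) + gcd(5,3) + gcd(10,2) = 1+2+1+2 = 6.
Pick's theorem gives I = A − B/2 + 1 = 50 − 6/2 + 1 = 48.

48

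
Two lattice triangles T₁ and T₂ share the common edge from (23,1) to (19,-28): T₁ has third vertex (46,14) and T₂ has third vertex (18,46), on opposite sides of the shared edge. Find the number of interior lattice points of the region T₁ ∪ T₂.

466

The union is the simple quadrilateral with vertices (23,1), (46,14), (19,-28), (18,46) in order.
Using the shoelace formula, 2A = |(23·14 − 46·1) + (46·(-28) − 19·14) + (19·46 − 18·(-28)) + (18·1 − 23·46)| = 940, so the area is 470.
Along each edge there are gcd(|Δx|,|Δy|)+1 lattice points, so counting each shared vertex once the boundary has gcd(23,13) + gcd(27,42) + gcd(1,74) + gcd(5,45) = 1+3+1+5 = 10.
By Pick's theorem I = A − B/2 + 1 = 470 − 10/2 + 1 = 466.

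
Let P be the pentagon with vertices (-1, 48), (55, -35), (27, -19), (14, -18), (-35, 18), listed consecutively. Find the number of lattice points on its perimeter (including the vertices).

Along each edge there are gcd(|Δx|,|Δy|)+1 lattice points, so counting each shared vertex once the boundary has gcd(56,83) + gcd(28,16) + gcd(13,1) + gcd(49,36) + gcd(34,30) = 1+4+1+1+2 = 9.

9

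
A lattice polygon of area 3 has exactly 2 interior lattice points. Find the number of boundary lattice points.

4

Pick's theorem gives A = I + B/2 − 1, so B = 2(A − I + 1) = 2(3 − 2 + 1) = 4.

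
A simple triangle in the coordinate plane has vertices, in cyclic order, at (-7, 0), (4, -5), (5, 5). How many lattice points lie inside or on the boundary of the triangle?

60

The shoelace formula gives twice the area as |((-7)·(-5) − 4·0) + (4·5 − 5·(-5)) + (5·0 − (-7)·5)| = 115, so the area is 57.5.
Summing gcd(|Δx|,|Δy|) over the edges gives the boundary count: gcd(11,5) + gcd(1,10) + gcd(12,5) = 1+1+1 = 3.
Pick's theorem gives I = A − B/2 + 1 = 57.5 − 3/2 + 1 = 57, so the closed region contains I + B = 57 + 3 = 60 lattice points.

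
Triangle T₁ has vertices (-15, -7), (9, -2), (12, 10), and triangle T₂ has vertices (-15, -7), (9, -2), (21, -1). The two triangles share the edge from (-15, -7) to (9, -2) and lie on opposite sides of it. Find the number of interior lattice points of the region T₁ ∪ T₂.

150

The union is the simple quadrilateral with vertices (-15, -7), (12, 10), (9, -2), (21, -1) in order.
The shoelace formula gives twice the area as |((-15)·10 − 12·(-7)) + (12·(-2) − 9·10) + (9·(-1) − 21·(-2)) + (21·(-7) − (-15)·(-1))| = 309, so the area is 154.5.
Along each edge there are gcd(|Δx|,|Δy|)+1 lattice points, so counting each shared vertex once the boundary has gcd(27,17) + gcd(3,12) + gcd(12,1) + gcd(36,6) = 1+3+1+6 = 11.
By Pick's theorem I = A − B/2 + 1 = 154.5 − 11/2 + 1 = 150.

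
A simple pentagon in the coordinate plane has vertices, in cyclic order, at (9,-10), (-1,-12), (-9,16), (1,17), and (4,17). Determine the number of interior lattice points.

The shoelace formula gives twice the area as |[9·(-12) − (-1)·(-10)] + [(-1)·16 − (-9)·(-12)] + [(-9)·17 − 1·16] + [1·17 − 4·17] + [4·(-10) − 9·17]| = 655, so the area is 327.5.
The number of boundary lattice points is Σ gcd(|Δx|,|Δy|) = gcd(10,2) + gcd(8,28) + gcd(10,1) + gcd(3,0) + gcd(5,27) = 2+4+1+3+1 = 11.
Pick's theorem gives I = A − B/2 + 1 = 327.5 − 11/2 + 1 = 323.

323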